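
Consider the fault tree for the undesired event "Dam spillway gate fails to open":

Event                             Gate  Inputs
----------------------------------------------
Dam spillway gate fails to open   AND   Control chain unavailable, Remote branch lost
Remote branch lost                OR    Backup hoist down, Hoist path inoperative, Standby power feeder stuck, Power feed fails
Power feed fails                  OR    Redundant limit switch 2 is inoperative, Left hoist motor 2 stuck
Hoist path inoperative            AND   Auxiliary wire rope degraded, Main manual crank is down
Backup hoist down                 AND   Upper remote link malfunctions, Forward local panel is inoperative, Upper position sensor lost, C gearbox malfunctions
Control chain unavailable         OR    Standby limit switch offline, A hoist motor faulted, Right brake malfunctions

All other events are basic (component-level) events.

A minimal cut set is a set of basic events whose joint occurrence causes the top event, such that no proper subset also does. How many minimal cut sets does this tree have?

15

Control chain unavailable [OR]: union of children's cut sets → 3 cut set(s).
Backup hoist down [AND]: one cut set from each child combined → 1 × 1 × 1 × 1 = 1 cut set(s).
Hoist path inoperative [AND]: one cut set from each child combined → 1 × 1 = 1 cut set(s).
Power feed fails [OR]: union of children's cut sets → 2 cut set(s).
Remote branch lost [OR]: union of children's cut sets → 5 cut set(s).
Dam spillway gate fails to open [AND]: one cut set from each child combined → 3 × 5 = 15 cut set(s).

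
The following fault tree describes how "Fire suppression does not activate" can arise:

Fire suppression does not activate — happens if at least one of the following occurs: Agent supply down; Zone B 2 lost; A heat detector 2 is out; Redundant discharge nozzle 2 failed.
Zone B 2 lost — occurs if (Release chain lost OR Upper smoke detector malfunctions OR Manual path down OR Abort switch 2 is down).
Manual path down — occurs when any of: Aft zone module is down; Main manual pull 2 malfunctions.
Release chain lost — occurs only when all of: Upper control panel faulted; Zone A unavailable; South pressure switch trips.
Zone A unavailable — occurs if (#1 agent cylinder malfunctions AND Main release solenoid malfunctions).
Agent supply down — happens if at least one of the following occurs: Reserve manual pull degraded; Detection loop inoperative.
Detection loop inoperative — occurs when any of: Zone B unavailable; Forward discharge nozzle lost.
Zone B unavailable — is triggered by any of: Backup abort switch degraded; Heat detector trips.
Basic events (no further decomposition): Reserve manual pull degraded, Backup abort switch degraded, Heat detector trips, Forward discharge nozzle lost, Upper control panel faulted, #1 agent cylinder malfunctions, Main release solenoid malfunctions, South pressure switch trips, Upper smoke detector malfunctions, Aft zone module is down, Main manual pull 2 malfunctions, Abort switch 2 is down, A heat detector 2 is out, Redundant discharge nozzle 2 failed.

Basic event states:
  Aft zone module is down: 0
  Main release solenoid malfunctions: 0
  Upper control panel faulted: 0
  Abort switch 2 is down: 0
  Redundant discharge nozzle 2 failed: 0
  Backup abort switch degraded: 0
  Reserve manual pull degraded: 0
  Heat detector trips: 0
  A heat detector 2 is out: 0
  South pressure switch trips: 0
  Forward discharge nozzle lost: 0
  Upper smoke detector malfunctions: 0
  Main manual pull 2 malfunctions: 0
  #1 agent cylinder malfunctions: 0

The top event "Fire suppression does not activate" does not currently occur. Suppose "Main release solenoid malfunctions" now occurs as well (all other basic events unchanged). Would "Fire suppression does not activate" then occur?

Counterfactual: set "Main release solenoid malfunctions" to occurred.
Zone B unavailable [OR]: Backup abort switch degraded=not, Heat detector trips=not → no input occurs → does not occur.
Detection loop inoperative [OR]: Zone B unavailable=not, Forward discharge nozzle lost=not → no input occurs → does not occur.
Agent supply down [OR]: Reserve manual pull degraded=not, Detection loop inoperative=not → no input occurs → does not occur.
Zone A unavailable [AND]: #1 agent cylinder malfunctions=not, Main release solenoid malfunctions=occurs → not all inputs occur → does not occur.
Release chain lost [AND]: Upper control panel faulted=not, Zone A unavailable=not, South pressure switch trips=not → not all inputs occur → does not occur.
Manual path down [OR]: Aft zone module is down=not, Main manual pull 2 malfunctions=not → no input occurs → does not occur.
Zone B 2 lost [OR]: Release chain lost=not, Upper smoke detector malfunctions=not, Manual path down=not, Abort switch 2 is down=not → no input occurs → does not occur.
Fire suppression does not activate [OR]: Agent supply down=not, Zone B 2 lost=not, A heat detector 2 is out=not, Redundant discharge nozzle 2 failed=not → no input occurs → does not occur.

No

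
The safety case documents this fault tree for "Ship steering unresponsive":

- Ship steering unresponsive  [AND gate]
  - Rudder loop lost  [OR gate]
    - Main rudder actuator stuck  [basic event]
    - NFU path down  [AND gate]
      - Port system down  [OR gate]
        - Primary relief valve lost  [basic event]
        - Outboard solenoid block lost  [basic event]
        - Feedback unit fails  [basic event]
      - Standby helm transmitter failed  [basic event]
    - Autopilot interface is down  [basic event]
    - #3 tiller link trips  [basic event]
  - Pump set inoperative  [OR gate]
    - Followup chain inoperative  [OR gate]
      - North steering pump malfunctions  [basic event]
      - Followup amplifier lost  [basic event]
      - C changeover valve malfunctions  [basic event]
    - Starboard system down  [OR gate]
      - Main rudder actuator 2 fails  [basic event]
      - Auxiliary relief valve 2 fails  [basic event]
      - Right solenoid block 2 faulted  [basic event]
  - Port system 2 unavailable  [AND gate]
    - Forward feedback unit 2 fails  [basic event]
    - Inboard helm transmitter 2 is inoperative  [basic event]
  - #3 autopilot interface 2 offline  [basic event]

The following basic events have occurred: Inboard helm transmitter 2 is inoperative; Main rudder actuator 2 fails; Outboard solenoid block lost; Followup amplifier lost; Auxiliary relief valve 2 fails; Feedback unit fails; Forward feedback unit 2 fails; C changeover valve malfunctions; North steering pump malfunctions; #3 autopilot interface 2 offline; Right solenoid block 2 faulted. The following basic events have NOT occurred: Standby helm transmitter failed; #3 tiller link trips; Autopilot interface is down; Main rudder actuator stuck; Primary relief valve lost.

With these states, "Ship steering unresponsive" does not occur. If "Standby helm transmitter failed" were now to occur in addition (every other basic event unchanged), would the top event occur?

Counterfactual: set "Standby helm transmitter failed" to occurred.
Port system down [OR]: Primary relief valve lost=not, Outboard solenoid block lost=occurs, Feedback unit fails=occurs → at least one input occurs → occurs.
NFU path down [AND]: Port system down=occurs, Standby helm transmitter failed=occurs → all inputs occur → occurs.
Rudder loop lost [OR]: Main rudder actuator stuck=not, NFU path down=occurs, Autopilot interface is down=not, #3 tiller link trips=not → at least one input occurs → occurs.
Followup chain inoperative [OR]: North steering pump malfunctions=occurs, Followup amplifier lost=occurs, C changeover valve malfunctions=occurs → at least one input occurs → occurs.
Starboard system down [OR]: Main rudder actuator 2 fails=occurs, Auxiliary relief valve 2 fails=occurs, Right solenoid block 2 faulted=occurs → at least one input occurs → occurs.
Pump set inoperative [OR]: Followup chain inoperative=occurs, Starboard system down=occurs → at least one input occurs → occurs.
Port system 2 unavailable [AND]: Forward feedback unit 2 fails=occurs, Inboard helm transmitter 2 is inoperative=occurs → all inputs occur → occurs.
Ship steering unresponsive [AND]: Rudder loop lost=occurs, Pump set inoperative=occurs, Port system 2 unavailable=occurs, #3 autopilot interface 2 offline=occurs → all inputs occur → occurs.

Yes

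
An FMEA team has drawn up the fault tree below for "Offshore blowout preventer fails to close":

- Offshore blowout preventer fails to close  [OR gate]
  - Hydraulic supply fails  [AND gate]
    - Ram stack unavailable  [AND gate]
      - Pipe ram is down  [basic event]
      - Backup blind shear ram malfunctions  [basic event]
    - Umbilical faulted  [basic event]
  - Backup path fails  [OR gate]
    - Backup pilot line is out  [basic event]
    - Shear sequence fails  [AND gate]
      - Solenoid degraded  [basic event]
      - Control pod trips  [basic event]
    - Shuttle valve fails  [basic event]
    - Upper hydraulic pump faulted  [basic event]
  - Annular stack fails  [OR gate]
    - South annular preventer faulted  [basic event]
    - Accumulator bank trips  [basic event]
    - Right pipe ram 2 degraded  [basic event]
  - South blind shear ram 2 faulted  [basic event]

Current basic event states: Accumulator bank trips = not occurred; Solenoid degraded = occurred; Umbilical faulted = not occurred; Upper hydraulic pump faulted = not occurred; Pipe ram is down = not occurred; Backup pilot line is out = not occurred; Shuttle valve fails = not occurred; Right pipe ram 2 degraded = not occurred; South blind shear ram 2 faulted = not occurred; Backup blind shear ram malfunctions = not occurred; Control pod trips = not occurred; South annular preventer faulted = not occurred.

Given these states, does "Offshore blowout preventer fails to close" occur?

No

Ram stack unavailable [AND]: Pipe ram is down=not, Backup blind shear ram malfunctions=not → not all inputs occur → does not occur.
Hydraulic supply fails [AND]: Ram stack unavailable=not, Umbilical faulted=not → not all inputs occur → does not occur.
Shear sequence fails [AND]: Solenoid degraded=occurs, Control pod trips=not → not all inputs occur → does not occur.
Backup path fails [OR]: Backup pilot line is out=not, Shear sequence fails=not, Shuttle valve fails=not, Upper hydraulic pump faulted=not → no input occurs → does not occur.
Annular stack fails [OR]: South annular preventer faulted=not, Accumulator bank trips=not, Right pipe ram 2 degraded=not → no input occurs → does not occur.
Offshore blowout preventer fails to close [OR]: Hydraulic supply fails=not, Backup path fails=not, Annular stack fails=not, South blind shear ram 2 faulted=not → no input occurs → does not occur.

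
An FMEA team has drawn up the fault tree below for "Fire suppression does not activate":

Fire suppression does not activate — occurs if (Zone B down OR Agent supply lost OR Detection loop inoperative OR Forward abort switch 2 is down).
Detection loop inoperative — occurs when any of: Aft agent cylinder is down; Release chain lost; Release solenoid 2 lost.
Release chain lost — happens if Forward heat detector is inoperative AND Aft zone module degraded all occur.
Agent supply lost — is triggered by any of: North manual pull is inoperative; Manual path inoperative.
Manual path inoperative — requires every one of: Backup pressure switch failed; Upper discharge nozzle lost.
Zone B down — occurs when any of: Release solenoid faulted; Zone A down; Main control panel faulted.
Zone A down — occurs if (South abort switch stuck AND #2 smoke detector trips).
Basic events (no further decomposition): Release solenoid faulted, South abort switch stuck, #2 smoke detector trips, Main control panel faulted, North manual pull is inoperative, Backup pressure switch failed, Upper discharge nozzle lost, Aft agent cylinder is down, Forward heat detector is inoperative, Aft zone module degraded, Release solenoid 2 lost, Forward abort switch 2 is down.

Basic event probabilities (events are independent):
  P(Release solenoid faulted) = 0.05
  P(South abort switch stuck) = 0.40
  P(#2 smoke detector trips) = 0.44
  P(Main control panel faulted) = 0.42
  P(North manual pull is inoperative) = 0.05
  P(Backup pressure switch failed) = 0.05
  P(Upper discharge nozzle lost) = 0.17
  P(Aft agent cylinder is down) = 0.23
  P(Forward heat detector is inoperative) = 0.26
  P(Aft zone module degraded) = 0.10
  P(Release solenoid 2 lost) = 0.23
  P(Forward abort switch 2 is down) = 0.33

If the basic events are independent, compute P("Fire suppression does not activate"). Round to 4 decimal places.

0.8345

P(Zone A down) [AND] = 0.40 × 0.44 = 0.176000
P(Zone B down) [OR] = 1 − (1−0.05) × (1−0.176000) × (1−0.42) = 0.545976
P(Manual path inoperative) [AND] = 0.05 × 0.17 = 0.008500
P(Agent supply lost) [OR] = 1 − (1−0.05) × (1−0.008500) = 0.058075
P(Release chain lost) [AND] = 0.26 × 0.10 = 0.026000
P(Detection loop inoperative) [OR] = 1 − (1−0.23) × (1−0.026000) × (1−0.23) = 0.422515
P(Fire suppression does not activate) [OR] = 1 − (1−0.545976) × (1−0.058075) × (1−0.422515) × (1−0.33) = 0.834533
Rounded to 4 decimal places: P(Fire suppression does not activate) ≈ 0.8345.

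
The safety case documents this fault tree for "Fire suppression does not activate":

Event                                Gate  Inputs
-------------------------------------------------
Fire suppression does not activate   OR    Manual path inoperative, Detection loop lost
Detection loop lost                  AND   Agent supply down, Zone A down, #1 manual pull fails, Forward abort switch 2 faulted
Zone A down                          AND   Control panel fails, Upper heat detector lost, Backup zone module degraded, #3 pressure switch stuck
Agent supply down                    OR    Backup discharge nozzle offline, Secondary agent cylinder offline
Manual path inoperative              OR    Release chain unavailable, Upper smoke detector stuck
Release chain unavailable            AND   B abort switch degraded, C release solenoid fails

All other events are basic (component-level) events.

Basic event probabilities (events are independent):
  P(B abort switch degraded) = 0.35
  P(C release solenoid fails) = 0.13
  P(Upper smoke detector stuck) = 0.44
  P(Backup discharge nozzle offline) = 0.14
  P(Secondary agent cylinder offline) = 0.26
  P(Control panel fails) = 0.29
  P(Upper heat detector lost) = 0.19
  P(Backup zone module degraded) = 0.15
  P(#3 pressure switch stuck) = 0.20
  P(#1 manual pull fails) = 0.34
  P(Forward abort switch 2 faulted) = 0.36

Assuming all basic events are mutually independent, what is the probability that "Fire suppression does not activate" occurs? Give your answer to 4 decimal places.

P(Release chain unavailable) [AND] = 0.35 × 0.13 = 0.045500
P(Manual path inoperative) [OR] = 1 − (1−0.045500) × (1−0.44) = 0.465480
P(Agent supply down) [OR] = 1 − (1−0.14) × (1−0.26) = 0.363600
P(Zone A down) [AND] = 0.29 × 0.19 × 0.15 × 0.20 = 0.001653
P(Detection loop lost) [AND] = 0.363600 × 0.001653 × 0.34 × 0.36 = 0.000074
P(Fire suppression does not activate) [OR] = 1 − (1−0.465480) × (1−0.000074) = 0.465520
Rounded to 4 decimal places: P(Fire suppression does not activate) ≈ 0.4655.

0.4655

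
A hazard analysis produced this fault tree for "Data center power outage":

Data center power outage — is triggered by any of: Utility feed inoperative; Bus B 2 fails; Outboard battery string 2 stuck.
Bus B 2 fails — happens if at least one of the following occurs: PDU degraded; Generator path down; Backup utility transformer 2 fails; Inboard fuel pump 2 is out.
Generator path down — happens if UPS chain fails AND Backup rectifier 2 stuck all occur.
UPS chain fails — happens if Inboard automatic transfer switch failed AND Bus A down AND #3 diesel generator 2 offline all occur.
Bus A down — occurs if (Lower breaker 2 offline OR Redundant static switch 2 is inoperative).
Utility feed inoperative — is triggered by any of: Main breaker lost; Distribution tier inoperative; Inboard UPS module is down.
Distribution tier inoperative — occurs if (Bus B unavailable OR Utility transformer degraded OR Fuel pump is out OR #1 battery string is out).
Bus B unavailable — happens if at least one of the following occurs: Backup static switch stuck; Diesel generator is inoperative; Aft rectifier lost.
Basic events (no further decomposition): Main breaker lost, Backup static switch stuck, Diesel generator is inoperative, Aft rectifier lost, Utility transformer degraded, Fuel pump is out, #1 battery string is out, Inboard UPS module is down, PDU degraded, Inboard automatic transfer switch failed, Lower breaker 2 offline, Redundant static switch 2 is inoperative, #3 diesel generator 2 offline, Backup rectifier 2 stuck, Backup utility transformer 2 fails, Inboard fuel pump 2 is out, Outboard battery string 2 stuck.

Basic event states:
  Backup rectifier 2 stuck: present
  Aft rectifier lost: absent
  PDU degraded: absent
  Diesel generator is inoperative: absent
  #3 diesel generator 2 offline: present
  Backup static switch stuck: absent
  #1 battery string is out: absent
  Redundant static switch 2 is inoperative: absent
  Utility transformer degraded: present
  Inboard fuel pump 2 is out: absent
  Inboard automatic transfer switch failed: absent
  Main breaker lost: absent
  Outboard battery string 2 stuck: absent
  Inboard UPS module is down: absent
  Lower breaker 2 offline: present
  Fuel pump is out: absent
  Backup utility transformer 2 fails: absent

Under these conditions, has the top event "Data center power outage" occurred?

Yes

Bus B unavailable [OR]: Backup static switch stuck=not, Diesel generator is inoperative=not, Aft rectifier lost=not → no input occurs → does not occur.
Distribution tier inoperative [OR]: Bus B unavailable=not, Utility transformer degraded=occurs, Fuel pump is out=not, #1 battery string is out=not → at least one input occurs → occurs.
Utility feed inoperative [OR]: Main breaker lost=not, Distribution tier inoperative=occurs, Inboard UPS module is down=not → at least one input occurs → occurs.
Bus A down [OR]: Lower breaker 2 offline=occurs, Redundant static switch 2 is inoperative=not → at least one input occurs → occurs.
UPS chain fails [AND]: Inboard automatic transfer switch failed=not, Bus A down=occurs, #3 diesel generator 2 offline=occurs → not all inputs occur → does not occur.
Generator path down [AND]: UPS chain fails=not, Backup rectifier 2 stuck=occurs → not all inputs occur → does not occur.
Bus B 2 fails [OR]: PDU degraded=not, Generator path down=not, Backup utility transformer 2 fails=not, Inboard fuel pump 2 is out=not → no input occurs → does not occur.
Data center power outage [OR]: Utility feed inoperative=occurs, Bus B 2 fails=not, Outboard battery string 2 stuck=not → at least one input occurs → occurs.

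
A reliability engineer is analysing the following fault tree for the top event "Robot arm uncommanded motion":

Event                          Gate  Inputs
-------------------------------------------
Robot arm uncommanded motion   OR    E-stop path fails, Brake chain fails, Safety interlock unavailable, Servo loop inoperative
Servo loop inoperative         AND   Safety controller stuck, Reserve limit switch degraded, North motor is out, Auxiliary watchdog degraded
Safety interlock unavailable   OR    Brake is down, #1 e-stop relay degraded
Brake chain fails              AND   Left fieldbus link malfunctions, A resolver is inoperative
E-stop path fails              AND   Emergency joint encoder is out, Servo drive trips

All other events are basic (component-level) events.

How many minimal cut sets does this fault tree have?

E-stop path fails [AND]: one cut set from each child combined → 1 × 1 = 1 cut set(s).
Brake chain fails [AND]: one cut set from each child combined → 1 × 1 = 1 cut set(s).
Safety interlock unavailable [OR]: union of children's cut sets → 2 cut set(s).
Servo loop inoperative [AND]: one cut set from each child combined → 1 × 1 × 1 × 1 = 1 cut set(s).
Robot arm uncommanded motion [OR]: union of children's cut sets → 5 cut set(s).
Minimal cut sets: {Emergency joint encoder is out, Servo drive trips}; {A resolver is inoperative, Left fieldbus link malfunctions}; {Brake is down}; {#1 e-stop relay degraded}; {Auxiliary watchdog degraded, North motor is out, Reserve limit switch degraded, Safety controller stuck}.

5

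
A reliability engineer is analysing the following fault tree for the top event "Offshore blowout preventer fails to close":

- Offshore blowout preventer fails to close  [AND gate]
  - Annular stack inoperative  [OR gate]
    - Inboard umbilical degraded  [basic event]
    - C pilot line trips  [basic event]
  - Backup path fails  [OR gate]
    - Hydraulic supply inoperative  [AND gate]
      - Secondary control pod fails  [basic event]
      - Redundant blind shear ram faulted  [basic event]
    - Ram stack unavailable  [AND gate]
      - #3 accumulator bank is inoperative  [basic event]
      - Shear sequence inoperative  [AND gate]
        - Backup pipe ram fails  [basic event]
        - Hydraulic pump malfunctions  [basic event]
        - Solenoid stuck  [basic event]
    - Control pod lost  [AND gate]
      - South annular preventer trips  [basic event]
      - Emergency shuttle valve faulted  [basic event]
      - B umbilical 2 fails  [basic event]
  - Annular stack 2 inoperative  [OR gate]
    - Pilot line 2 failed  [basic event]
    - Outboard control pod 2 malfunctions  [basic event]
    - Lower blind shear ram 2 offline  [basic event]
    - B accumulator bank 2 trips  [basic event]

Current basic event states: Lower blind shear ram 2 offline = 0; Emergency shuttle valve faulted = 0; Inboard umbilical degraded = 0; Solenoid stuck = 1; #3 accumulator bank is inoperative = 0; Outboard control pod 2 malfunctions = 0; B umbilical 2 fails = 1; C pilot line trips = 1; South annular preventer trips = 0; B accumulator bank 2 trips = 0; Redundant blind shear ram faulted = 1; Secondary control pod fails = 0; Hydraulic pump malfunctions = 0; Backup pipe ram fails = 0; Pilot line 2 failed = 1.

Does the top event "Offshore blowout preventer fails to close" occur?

No

Annular stack inoperative [OR]: Inboard umbilical degraded=not, C pilot line trips=occurs → at least one input occurs → occurs.
Hydraulic supply inoperative [AND]: Secondary control pod fails=not, Redundant blind shear ram faulted=occurs → not all inputs occur → does not occur.
Shear sequence inoperative [AND]: Backup pipe ram fails=not, Hydraulic pump malfunctions=not, Solenoid stuck=occurs → not all inputs occur → does not occur.
Ram stack unavailable [AND]: #3 accumulator bank is inoperative=not, Shear sequence inoperative=not → not all inputs occur → does not occur.
Control pod lost [AND]: South annular preventer trips=not, Emergency shuttle valve faulted=not, B umbilical 2 fails=occurs → not all inputs occur → does not occur.
Backup path fails [OR]: Hydraulic supply inoperative=not, Ram stack unavailable=not, Control pod lost=not → no input occurs → does not occur.
Annular stack 2 inoperative [OR]: Pilot line 2 failed=occurs, Outboard control pod 2 malfunctions=not, Lower blind shear ram 2 offline=not, B accumulator bank 2 trips=not → at least one input occurs → occurs.
Offshore blowout preventer fails to close [AND]: Annular stack inoperative=occurs, Backup path fails=not, Annular stack 2 inoperative=occurs → not all inputs occur → does not occur.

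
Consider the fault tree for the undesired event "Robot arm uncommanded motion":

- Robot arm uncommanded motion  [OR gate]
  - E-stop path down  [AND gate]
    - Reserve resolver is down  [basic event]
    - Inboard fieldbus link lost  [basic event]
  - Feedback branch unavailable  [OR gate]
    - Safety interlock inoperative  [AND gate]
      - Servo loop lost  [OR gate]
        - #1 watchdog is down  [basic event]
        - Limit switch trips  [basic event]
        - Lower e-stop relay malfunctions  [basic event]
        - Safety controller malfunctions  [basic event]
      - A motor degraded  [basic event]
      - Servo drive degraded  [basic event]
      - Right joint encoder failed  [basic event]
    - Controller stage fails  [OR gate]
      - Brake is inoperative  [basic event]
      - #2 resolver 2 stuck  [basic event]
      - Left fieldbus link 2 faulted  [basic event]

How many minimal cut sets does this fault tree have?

E-stop path down [AND]: one cut set from each child combined → 1 × 1 = 1 cut set(s).
Servo loop lost [OR]: union of children's cut sets → 4 cut set(s).
Safety interlock inoperative [AND]: one cut set from each child combined → 4 × 1 × 1 × 1 = 4 cut set(s).
Controller stage fails [OR]: union of children's cut sets → 3 cut set(s).
Feedback branch unavailable [OR]: union of children's cut sets → 7 cut set(s).
Robot arm uncommanded motion [OR]: union of children's cut sets → 8 cut set(s).
Minimal cut sets: {Inboard fieldbus link lost, Reserve resolver is down}; {#1 watchdog is down, A motor degraded, Right joint encoder failed, Servo drive degraded}; {A motor degraded, Limit switch trips, Right joint encoder failed, Servo drive degraded}; {A motor degraded, Lower e-stop relay malfunctions, Right joint encoder failed, Servo drive degraded}; {A motor degraded, Right joint encoder failed, Safety controller malfunctions, Servo drive degraded}; {Brake is inoperative}; {#2 resolver 2 stuck}; {Left fieldbus link 2 faulted}.

8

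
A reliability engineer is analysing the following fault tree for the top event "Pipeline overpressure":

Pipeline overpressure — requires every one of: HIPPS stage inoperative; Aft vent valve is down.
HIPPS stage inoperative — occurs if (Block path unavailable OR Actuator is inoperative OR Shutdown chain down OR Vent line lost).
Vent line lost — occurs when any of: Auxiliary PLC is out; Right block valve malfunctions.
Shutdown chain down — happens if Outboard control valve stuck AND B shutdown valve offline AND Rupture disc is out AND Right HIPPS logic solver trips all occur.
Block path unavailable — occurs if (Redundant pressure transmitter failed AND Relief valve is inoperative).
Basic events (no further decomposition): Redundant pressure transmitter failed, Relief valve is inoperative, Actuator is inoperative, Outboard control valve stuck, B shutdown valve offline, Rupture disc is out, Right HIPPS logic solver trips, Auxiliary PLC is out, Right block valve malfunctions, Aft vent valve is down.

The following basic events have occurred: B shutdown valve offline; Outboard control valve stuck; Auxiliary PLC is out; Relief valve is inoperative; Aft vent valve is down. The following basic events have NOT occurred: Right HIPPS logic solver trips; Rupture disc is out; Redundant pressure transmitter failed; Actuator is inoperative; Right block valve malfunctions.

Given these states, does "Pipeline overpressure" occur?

Yes

Block path unavailable [AND]: Redundant pressure transmitter failed=not, Relief valve is inoperative=occurs → not all inputs occur → does not occur.
Shutdown chain down [AND]: Outboard control valve stuck=occurs, B shutdown valve offline=occurs, Rupture disc is out=not, Right HIPPS logic solver trips=not → not all inputs occur → does not occur.
Vent line lost [OR]: Auxiliary PLC is out=occurs, Right block valve malfunctions=not → at least one input occurs → occurs.
HIPPS stage inoperative [OR]: Block path unavailable=not, Actuator is inoperative=not, Shutdown chain down=not, Vent line lost=occurs → at least one input occurs → occurs.
Pipeline overpressure [AND]: HIPPS stage inoperative=occurs, Aft vent valve is down=occurs → all inputs occur → occurs.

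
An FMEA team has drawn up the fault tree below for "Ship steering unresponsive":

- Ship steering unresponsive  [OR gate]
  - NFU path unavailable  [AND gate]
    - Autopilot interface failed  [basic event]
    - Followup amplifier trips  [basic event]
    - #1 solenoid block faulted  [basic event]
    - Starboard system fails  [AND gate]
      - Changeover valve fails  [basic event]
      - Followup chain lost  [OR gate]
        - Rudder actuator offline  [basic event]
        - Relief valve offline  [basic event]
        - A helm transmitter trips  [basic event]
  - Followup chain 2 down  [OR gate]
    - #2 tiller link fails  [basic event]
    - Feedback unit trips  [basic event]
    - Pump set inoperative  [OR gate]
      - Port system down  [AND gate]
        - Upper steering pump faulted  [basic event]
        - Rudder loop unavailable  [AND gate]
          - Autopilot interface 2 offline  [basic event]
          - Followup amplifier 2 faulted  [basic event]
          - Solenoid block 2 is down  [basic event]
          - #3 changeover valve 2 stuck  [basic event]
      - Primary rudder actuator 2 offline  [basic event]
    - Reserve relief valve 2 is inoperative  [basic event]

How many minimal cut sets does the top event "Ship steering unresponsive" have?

Followup chain lost [OR]: union of children's cut sets → 3 cut set(s).
Starboard system fails [AND]: one cut set from each child combined → 1 × 3 = 3 cut set(s).
NFU path unavailable [AND]: one cut set from each child combined → 1 × 1 × 1 × 3 = 3 cut set(s).
Rudder loop unavailable [AND]: one cut set from each child combined → 1 × 1 × 1 × 1 = 1 cut set(s).
Port system down [AND]: one cut set from each child combined → 1 × 1 = 1 cut set(s).
Pump set inoperative [OR]: union of children's cut sets → 2 cut set(s).
Followup chain 2 down [OR]: union of children's cut sets → 5 cut set(s).
Ship steering unresponsive [OR]: union of children's cut sets → 8 cut set(s).
Minimal cut sets: {#1 solenoid block faulted, Autopilot interface failed, Changeover valve fails, Followup amplifier trips, Rudder actuator offline}; {#1 solenoid block faulted, Autopilot interface failed, Changeover valve fails, Followup amplifier trips, Relief valve offline}; {#1 solenoid block faulted, A helm transmitter trips, Autopilot interface failed, Changeover valve fails, Followup amplifier trips}; {#2 tiller link fails}; {Feedback unit trips}; {#3 changeover valve 2 stuck, Autopilot interface 2 offline, Followup amplifier 2 faulted, Solenoid block 2 is down, Upper steering pump faulted}; {Primary rudder actuator 2 offline}; {Reserve relief valve 2 is inoperative}.

8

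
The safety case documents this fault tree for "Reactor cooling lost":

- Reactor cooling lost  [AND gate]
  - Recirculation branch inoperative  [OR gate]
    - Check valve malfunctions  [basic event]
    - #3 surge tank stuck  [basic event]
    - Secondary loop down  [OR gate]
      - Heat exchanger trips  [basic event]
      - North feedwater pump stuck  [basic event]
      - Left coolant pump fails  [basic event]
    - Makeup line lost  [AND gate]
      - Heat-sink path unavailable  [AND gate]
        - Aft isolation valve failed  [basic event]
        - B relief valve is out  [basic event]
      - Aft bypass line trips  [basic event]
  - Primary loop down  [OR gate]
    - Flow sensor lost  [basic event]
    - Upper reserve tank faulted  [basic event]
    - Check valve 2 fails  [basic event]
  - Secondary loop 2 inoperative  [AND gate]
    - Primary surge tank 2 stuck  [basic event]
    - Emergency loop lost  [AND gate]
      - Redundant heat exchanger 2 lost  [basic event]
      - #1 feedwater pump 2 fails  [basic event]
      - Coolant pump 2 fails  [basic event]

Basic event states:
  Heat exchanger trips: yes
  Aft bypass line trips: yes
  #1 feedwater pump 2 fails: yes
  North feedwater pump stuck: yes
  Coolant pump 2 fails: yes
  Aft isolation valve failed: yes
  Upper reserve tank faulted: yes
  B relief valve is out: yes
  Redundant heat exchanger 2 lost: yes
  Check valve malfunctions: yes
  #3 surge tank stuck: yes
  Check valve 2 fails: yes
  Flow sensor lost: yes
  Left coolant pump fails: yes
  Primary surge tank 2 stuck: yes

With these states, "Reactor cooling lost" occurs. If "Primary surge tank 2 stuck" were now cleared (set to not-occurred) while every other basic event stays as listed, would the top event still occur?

No

Counterfactual: set "Primary surge tank 2 stuck" to not occurred.
Secondary loop down [OR]: Heat exchanger trips=occurs, North feedwater pump stuck=occurs, Left coolant pump fails=occurs → at least one input occurs → occurs.
Heat-sink path unavailable [AND]: Aft isolation valve failed=occurs, B relief valve is out=occurs → all inputs occur → occurs.
Makeup line lost [AND]: Heat-sink path unavailable=occurs, Aft bypass line trips=occurs → all inputs occur → occurs.
Recirculation branch inoperative [OR]: Check valve malfunctions=occurs, #3 surge tank stuck=occurs, Secondary loop down=occurs, Makeup line lost=occurs → at least one input occurs → occurs.
Primary loop down [OR]: Flow sensor lost=occurs, Upper reserve tank faulted=occurs, Check valve 2 fails=occurs → at least one input occurs → occurs.
Emergency loop lost [AND]: Redundant heat exchanger 2 lost=occurs, #1 feedwater pump 2 fails=occurs, Coolant pump 2 fails=occurs → all inputs occur → occurs.
Secondary loop 2 inoperative [AND]: Primary surge tank 2 stuck=not, Emergency loop lost=occurs → not all inputs occur → does not occur.
Reactor cooling lost [AND]: Recirculation branch inoperative=occurs, Primary loop down=occurs, Secondary loop 2 inoperative=not → not all inputs occur → does not occur.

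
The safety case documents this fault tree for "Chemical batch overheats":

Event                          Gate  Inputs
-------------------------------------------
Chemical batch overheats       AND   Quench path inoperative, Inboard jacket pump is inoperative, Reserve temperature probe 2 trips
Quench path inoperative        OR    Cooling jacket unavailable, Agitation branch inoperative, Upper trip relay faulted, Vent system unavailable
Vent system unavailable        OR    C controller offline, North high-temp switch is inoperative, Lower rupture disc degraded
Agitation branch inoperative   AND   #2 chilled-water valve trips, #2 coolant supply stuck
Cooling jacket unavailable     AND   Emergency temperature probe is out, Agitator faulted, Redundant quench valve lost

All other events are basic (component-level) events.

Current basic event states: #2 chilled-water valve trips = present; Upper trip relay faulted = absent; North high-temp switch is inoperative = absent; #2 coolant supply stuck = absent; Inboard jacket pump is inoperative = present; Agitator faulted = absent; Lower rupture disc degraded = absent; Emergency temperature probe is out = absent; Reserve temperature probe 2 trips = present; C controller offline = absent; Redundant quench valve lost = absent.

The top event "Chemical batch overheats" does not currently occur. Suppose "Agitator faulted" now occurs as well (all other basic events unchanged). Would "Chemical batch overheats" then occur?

Counterfactual: set "Agitator faulted" to occurred.
Cooling jacket unavailable [AND]: Emergency temperature probe is out=not, Agitator faulted=occurs, Redundant quench valve lost=not → not all inputs occur → does not occur.
Agitation branch inoperative [AND]: #2 chilled-water valve trips=occurs, #2 coolant supply stuck=not → not all inputs occur → does not occur.
Vent system unavailable [OR]: C controller offline=not, North high-temp switch is inoperative=not, Lower rupture disc degraded=not → no input occurs → does not occur.
Quench path inoperative [OR]: Cooling jacket unavailable=not, Agitation branch inoperative=not, Upper trip relay faulted=not, Vent system unavailable=not → no input occurs → does not occur.
Chemical batch overheats [AND]: Quench path inoperative=not, Inboard jacket pump is inoperative=occurs, Reserve temperature probe 2 trips=occurs → not all inputs occur → does not occur.

No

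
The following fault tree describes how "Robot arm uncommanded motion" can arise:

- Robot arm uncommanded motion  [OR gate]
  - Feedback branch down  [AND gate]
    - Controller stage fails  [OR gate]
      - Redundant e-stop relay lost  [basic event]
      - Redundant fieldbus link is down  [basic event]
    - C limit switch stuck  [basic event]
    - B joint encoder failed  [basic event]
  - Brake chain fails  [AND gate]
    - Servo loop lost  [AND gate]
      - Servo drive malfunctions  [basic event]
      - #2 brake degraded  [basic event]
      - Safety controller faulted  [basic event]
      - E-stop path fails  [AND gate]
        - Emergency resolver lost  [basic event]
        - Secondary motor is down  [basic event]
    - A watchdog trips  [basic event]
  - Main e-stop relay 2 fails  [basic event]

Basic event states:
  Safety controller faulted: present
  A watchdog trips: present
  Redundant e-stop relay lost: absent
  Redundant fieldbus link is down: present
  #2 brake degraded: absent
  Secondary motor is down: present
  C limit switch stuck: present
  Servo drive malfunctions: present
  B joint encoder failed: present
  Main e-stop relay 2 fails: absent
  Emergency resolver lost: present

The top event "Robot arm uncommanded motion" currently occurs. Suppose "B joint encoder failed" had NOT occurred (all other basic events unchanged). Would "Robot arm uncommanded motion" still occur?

No

Counterfactual: set "B joint encoder failed" to not occurred.
Controller stage fails [OR]: Redundant e-stop relay lost=not, Redundant fieldbus link is down=occurs → at least one input occurs → occurs.
Feedback branch down [AND]: Controller stage fails=occurs, C limit switch stuck=occurs, B joint encoder failed=not → not all inputs occur → does not occur.
E-stop path fails [AND]: Emergency resolver lost=occurs, Secondary motor is down=occurs → all inputs occur → occurs.
Servo loop lost [AND]: Servo drive malfunctions=occurs, #2 brake degraded=not, Safety controller faulted=occurs, E-stop path fails=occurs → not all inputs occur → does not occur.
Brake chain fails [AND]: Servo loop lost=not, A watchdog trips=occurs → not all inputs occur → does not occur.
Robot arm uncommanded motion [OR]: Feedback branch down=not, Brake chain fails=not, Main e-stop relay 2 fails=not → no input occurs → does not occur.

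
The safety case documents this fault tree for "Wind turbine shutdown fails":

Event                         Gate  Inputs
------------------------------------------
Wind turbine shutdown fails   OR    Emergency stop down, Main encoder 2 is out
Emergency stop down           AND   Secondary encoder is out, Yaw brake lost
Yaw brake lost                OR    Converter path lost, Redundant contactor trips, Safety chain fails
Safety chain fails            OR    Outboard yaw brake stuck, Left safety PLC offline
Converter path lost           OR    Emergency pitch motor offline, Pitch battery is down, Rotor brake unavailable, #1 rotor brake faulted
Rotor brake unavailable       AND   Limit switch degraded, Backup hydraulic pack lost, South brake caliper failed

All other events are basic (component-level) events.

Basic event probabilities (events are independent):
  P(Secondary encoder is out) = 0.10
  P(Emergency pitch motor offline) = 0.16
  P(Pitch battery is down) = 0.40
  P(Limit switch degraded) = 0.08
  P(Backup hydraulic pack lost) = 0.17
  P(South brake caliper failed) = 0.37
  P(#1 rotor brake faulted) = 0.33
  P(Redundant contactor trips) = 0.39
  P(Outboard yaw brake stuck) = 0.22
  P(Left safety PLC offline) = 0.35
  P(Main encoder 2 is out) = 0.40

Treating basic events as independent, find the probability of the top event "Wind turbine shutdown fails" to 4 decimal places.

P(Rotor brake unavailable) [AND] = 0.08 × 0.17 × 0.37 = 0.005032
P(Converter path lost) [OR] = 1 − (1−0.16) × (1−0.40) × (1−0.005032) × (1−0.33) = 0.664019
P(Safety chain fails) [OR] = 1 − (1−0.22) × (1−0.35) = 0.493000
P(Yaw brake lost) [OR] = 1 − (1−0.664019) × (1−0.39) × (1−0.493000) = 0.896091
P(Emergency stop down) [AND] = 0.10 × 0.896091 = 0.089609
P(Wind turbine shutdown fails) [OR] = 1 − (1−0.089609) × (1−0.40) = 0.453765
Rounded to 4 decimal places: P(Wind turbine shutdown fails) ≈ 0.4538.

0.4538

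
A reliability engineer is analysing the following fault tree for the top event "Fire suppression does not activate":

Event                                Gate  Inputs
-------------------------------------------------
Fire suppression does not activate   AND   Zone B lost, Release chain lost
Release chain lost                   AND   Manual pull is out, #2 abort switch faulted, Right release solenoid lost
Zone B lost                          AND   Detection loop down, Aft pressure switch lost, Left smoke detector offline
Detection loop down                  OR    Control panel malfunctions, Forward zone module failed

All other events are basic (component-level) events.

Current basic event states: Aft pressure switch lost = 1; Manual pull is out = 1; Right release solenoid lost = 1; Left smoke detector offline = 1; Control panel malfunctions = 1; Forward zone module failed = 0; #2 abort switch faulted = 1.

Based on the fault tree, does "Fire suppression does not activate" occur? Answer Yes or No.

Detection loop down [OR]: Control panel malfunctions=occurs, Forward zone module failed=not → at least one input occurs → occurs.
Zone B lost [AND]: Detection loop down=occurs, Aft pressure switch lost=occurs, Left smoke detector offline=occurs → all inputs occur → occurs.
Release chain lost [AND]: Manual pull is out=occurs, #2 abort switch faulted=occurs, Right release solenoid lost=occurs → all inputs occur → occurs.
Fire suppression does not activate [AND]: Zone B lost=occurs, Release chain lost=occurs → all inputs occur → occurs.

Yes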